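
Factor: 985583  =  31^1*31793^1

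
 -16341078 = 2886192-19227270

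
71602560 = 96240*744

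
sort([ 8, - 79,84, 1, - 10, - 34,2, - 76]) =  [-79,- 76, - 34, - 10 , 1,2 , 8, 84 ]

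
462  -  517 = -55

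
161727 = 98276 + 63451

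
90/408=15/68=0.22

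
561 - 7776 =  - 7215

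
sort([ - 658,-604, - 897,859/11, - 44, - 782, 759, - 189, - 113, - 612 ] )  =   [  -  897, - 782, - 658 , - 612,-604,-189, - 113,-44, 859/11, 759] 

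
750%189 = 183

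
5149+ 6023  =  11172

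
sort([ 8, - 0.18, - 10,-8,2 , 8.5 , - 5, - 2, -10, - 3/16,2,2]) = [ - 10,-10 ,-8,- 5, - 2, - 3/16, - 0.18, 2,2, 2,8,  8.5 ] 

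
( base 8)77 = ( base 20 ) 33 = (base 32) 1v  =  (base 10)63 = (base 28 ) 27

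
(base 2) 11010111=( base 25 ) 8F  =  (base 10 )215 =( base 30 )75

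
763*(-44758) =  - 34150354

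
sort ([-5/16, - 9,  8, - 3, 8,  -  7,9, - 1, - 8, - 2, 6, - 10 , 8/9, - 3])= [  -  10,-9, - 8, -7, - 3, - 3 , - 2, - 1, -5/16, 8/9, 6,  8, 8,  9] 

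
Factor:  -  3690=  - 2^1*3^2 * 5^1*41^1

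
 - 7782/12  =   - 1297/2 = - 648.50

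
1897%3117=1897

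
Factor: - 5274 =  -  2^1*3^2 * 293^1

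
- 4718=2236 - 6954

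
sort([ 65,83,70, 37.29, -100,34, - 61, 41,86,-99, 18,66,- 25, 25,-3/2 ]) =[-100, - 99, - 61, - 25,-3/2,18,25,34,37.29,41,65,66,70,83, 86 ]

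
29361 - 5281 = 24080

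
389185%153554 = 82077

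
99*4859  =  481041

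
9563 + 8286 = 17849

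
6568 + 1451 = 8019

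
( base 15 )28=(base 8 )46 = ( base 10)38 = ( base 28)1A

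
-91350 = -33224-58126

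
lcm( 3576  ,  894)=3576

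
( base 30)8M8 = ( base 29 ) 9A9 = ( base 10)7868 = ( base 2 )1111010111100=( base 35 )6ES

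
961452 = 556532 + 404920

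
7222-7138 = 84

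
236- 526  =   -290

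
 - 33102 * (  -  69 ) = 2284038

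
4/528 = 1/132 = 0.01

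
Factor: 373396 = 2^2 *277^1 * 337^1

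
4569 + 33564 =38133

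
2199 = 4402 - 2203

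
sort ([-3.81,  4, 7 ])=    [ - 3.81,4,7]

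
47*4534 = 213098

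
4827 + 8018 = 12845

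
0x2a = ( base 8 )52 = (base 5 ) 132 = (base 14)30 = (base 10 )42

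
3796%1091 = 523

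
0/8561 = 0 =0.00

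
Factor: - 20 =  - 2^2*5^1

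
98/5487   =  98/5487 = 0.02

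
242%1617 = 242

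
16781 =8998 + 7783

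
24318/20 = 1215 +9/10=1215.90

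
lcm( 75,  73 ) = 5475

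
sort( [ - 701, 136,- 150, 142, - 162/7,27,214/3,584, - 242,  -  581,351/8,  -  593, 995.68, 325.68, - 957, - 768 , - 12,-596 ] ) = [-957, - 768, - 701,  -  596,-593, - 581, - 242, - 150, - 162/7,- 12,27,  351/8,  214/3, 136 , 142 , 325.68,584,995.68] 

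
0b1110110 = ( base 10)118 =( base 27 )4A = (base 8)166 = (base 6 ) 314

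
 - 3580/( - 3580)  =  1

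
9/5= 1 + 4/5= 1.80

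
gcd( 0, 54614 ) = 54614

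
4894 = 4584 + 310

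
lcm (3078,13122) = 249318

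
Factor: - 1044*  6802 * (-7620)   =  2^5*3^3*5^1*19^1*29^1 *127^1*179^1 = 54111814560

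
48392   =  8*6049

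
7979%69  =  44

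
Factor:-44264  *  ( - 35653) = 1578144392 = 2^3*11^1*101^1 * 353^1*503^1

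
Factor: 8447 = 8447^1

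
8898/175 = 8898/175 = 50.85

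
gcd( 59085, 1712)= 1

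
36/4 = 9 = 9.00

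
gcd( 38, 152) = 38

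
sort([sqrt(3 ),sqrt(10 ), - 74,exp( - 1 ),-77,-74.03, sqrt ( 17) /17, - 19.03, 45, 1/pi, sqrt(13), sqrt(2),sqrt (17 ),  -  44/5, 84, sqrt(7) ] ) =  [-77,  -  74.03, - 74, - 19.03, - 44/5,sqrt(17 ) /17, 1/pi,exp(-1),sqrt(2) , sqrt(3) , sqrt (7),sqrt(10), sqrt ( 13 ),  sqrt( 17 ),45,84]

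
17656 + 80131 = 97787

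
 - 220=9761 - 9981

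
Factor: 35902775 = 5^2 * 1436111^1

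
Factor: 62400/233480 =120/449= 2^3*3^1 * 5^1*449^( - 1 )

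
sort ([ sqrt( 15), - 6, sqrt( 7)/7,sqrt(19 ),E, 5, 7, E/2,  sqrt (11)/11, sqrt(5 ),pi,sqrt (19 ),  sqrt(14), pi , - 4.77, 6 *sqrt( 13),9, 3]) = [-6,  -  4.77, sqrt (11)/11, sqrt(7 ) /7, E/2,sqrt( 5), E,3,pi, pi, sqrt( 14) , sqrt(15),sqrt( 19),sqrt( 19),5,7,9, 6 *sqrt(13 )]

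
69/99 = 23/33 = 0.70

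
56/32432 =7/4054 = 0.00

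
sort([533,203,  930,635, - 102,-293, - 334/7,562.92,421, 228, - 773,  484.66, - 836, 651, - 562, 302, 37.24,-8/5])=[ - 836, - 773,- 562, - 293, - 102, - 334/7,-8/5,37.24, 203, 228,302, 421,  484.66, 533,562.92,635, 651, 930 ] 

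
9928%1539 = 694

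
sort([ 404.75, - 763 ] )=[ - 763,404.75 ]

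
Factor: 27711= 3^2 * 3079^1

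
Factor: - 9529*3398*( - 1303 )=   2^1 * 13^1 * 733^1 * 1303^1*1699^1 = 42190543226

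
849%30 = 9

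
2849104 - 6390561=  - 3541457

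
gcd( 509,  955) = 1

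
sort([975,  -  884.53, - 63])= [-884.53,  -  63,975 ] 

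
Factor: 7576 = 2^3*947^1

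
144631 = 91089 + 53542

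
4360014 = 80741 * 54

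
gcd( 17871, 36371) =37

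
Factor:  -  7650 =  - 2^1*3^2 * 5^2*17^1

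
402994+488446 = 891440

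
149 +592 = 741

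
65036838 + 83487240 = 148524078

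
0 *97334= 0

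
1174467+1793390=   2967857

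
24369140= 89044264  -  64675124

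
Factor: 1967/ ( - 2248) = -2^( - 3)*7^1 = -7/8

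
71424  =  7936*9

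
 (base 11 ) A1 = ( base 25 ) 4b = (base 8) 157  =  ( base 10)111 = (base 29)3O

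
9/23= 9/23 = 0.39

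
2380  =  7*340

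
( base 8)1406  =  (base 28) ri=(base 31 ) OU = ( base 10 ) 774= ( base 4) 30012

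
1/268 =1/268 = 0.00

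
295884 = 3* 98628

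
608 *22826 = 13878208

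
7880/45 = 1576/9= 175.11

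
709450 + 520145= 1229595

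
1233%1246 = 1233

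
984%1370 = 984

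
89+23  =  112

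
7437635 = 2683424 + 4754211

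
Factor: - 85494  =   - 2^1*3^1*14249^1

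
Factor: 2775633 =3^1  *  7^1*132173^1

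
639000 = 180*3550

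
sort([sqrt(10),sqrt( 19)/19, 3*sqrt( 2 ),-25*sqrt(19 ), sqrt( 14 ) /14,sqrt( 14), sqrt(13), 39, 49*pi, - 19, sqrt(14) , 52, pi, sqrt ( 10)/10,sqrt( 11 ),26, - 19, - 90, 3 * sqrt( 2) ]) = [ - 25*sqrt(19), - 90, - 19,-19, sqrt( 19) /19, sqrt( 14)/14,  sqrt( 10)/10 , pi, sqrt(10 ), sqrt(11),sqrt( 13),sqrt( 14),  sqrt( 14), 3*sqrt( 2), 3*sqrt( 2), 26 , 39, 52,  49*pi ]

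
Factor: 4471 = 17^1*263^1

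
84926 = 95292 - 10366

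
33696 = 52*648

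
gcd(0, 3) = 3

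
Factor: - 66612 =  - 2^2 * 3^1 * 7^1*13^1*61^1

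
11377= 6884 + 4493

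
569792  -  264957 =304835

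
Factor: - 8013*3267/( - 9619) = 3^4*11^2*2671^1*9619^( - 1)  =  26178471/9619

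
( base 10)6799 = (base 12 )3b27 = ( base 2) 1101010001111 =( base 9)10284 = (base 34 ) 5tx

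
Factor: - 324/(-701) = 2^2 *3^4*701^( - 1)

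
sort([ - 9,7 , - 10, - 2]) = [ - 10,-9, -2,7 ]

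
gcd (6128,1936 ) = 16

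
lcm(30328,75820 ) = 151640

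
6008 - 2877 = 3131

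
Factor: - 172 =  - 2^2*43^1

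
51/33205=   51/33205 = 0.00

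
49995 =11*4545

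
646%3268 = 646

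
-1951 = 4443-6394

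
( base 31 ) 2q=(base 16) 58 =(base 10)88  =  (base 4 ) 1120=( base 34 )2K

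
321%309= 12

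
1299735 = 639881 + 659854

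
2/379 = 2/379=0.01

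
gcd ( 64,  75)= 1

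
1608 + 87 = 1695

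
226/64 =3+17/32=3.53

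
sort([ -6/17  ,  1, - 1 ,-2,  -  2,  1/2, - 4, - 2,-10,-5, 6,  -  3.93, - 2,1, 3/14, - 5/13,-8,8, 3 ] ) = [  -  10,-8, - 5, - 4, - 3.93,-2, - 2,-2,-2, - 1,- 5/13, - 6/17,3/14,1/2,  1, 1 , 3 , 6 , 8] 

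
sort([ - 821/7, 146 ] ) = [ - 821/7, 146 ] 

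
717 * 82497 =59150349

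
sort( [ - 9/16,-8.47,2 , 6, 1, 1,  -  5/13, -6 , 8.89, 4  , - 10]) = [-10, - 8.47, - 6, - 9/16, - 5/13, 1, 1,2, 4,6,8.89]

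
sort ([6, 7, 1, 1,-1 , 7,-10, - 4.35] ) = [ - 10 , - 4.35, - 1, 1, 1,6,7, 7 ] 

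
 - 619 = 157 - 776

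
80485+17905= 98390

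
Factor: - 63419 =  - 63419^1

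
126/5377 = 126/5377 = 0.02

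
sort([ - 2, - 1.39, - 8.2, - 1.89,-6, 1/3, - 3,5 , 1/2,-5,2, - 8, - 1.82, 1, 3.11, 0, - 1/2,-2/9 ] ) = [ - 8.2, - 8, - 6, - 5, - 3, - 2, - 1.89,- 1.82, - 1.39, - 1/2, - 2/9, 0, 1/3, 1/2, 1, 2, 3.11, 5 ] 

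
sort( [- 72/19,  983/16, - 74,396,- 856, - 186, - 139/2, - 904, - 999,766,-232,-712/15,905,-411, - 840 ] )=[ - 999,-904, - 856, - 840, - 411, - 232, -186, - 74 , -139/2,-712/15,- 72/19 , 983/16,  396, 766,905] 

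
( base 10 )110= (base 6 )302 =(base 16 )6E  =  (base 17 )68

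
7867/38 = 207 + 1/38 = 207.03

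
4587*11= 50457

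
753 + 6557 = 7310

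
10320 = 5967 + 4353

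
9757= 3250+6507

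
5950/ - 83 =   -  72  +  26/83 = - 71.69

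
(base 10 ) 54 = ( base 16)36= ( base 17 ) 33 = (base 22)2a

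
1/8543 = 1/8543 = 0.00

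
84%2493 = 84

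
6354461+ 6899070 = 13253531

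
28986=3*9662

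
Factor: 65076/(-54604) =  - 87/73  =  -  3^1 * 29^1*73^( - 1)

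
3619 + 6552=10171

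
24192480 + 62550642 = 86743122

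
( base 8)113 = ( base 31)2D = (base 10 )75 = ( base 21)3C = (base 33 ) 29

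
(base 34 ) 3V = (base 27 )4P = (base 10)133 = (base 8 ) 205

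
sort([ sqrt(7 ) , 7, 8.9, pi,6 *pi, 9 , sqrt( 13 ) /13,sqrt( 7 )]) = [ sqrt( 13)/13,sqrt(7 ),sqrt( 7), pi, 7, 8.9,9,6*pi]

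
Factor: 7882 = 2^1*7^1*563^1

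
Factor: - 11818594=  - 2^1*5909297^1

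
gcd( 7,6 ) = 1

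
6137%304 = 57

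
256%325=256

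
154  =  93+61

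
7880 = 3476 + 4404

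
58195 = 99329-41134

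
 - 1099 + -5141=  -6240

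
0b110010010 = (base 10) 402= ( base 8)622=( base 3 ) 112220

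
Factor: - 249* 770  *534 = - 2^2*3^2*5^1* 7^1*11^1*83^1*89^1 = - 102383820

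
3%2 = 1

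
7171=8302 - 1131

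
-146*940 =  - 137240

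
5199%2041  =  1117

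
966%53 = 12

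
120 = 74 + 46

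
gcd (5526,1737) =9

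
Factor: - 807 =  - 3^1*269^1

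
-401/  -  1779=401/1779 = 0.23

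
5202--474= 5676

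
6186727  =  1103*5609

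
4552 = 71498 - 66946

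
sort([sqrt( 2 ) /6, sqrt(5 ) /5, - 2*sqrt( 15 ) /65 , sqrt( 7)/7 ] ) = [  -  2 * sqrt( 15 )/65, sqrt( 2 ) /6, sqrt( 7)/7, sqrt( 5 )/5]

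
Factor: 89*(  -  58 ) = -2^1*29^1*89^1 = -5162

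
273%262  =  11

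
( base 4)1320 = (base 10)120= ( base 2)1111000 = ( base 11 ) AA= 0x78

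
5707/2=2853  +  1/2 = 2853.50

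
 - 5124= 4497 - 9621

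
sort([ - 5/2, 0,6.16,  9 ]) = [ - 5/2, 0,6.16,9 ]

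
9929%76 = 49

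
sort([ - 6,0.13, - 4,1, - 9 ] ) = [-9, - 6, - 4,  0.13,1 ]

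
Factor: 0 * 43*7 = 0 = 0^1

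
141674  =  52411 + 89263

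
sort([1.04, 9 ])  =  [ 1.04, 9] 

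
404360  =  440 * 919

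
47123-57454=-10331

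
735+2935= 3670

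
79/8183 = 79/8183  =  0.01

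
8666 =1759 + 6907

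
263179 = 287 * 917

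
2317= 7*331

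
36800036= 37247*988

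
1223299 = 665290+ 558009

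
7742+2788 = 10530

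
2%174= 2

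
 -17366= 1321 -18687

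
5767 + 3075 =8842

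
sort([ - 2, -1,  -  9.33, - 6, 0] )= [ - 9.33, - 6, - 2, - 1 , 0] 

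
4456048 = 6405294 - 1949246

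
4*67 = 268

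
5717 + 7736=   13453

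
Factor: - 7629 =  - 3^1*2543^1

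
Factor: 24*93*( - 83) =-185256 = -2^3*3^2*31^1*83^1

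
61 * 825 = 50325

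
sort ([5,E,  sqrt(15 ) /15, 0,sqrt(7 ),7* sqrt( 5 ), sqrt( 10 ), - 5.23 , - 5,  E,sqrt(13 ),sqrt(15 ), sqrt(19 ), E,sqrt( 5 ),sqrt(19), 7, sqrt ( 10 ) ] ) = [  -  5.23, - 5,0,sqrt( 15) /15,sqrt(5), sqrt ( 7 ), E,E,  E, sqrt( 10) , sqrt( 10),sqrt(13 ),  sqrt(15 ) , sqrt(19 ),sqrt(19), 5,7, 7 * sqrt( 5) ]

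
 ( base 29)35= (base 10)92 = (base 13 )71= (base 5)332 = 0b1011100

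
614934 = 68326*9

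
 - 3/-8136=1/2712 = 0.00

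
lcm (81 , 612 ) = 5508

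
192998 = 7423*26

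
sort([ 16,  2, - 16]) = [ - 16,2,  16 ] 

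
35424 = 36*984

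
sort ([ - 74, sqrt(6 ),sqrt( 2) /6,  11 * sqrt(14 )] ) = [  -  74, sqrt(2 )/6,sqrt( 6 ), 11*sqrt( 14 ) ]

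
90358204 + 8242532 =98600736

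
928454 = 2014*461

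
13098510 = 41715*314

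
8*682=5456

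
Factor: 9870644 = 2^2*7^1*352523^1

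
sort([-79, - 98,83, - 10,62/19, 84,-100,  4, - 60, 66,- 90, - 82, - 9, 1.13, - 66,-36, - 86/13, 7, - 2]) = [-100, - 98,-90, - 82,  -  79, - 66,  -  60, - 36, - 10,-9, - 86/13, - 2,1.13, 62/19,4, 7,66,  83, 84]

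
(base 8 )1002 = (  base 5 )4024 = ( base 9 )631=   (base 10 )514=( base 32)g2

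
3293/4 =823 + 1/4 =823.25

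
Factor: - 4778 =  - 2^1 * 2389^1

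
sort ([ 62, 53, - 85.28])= [ - 85.28 , 53, 62]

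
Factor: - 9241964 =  - 2^2*2310491^1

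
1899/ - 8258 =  - 1 + 6359/8258 = - 0.23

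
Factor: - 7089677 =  - 7^1*1012811^1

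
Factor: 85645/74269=5^1*7^1*13^ ( - 1)* 29^( - 1)*197^ (-1 ) * 2447^1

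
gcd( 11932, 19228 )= 76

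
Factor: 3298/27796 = 1649/13898 = 2^( - 1)*17^1 * 97^1 * 6949^( - 1) 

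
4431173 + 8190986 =12622159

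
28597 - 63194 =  - 34597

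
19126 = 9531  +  9595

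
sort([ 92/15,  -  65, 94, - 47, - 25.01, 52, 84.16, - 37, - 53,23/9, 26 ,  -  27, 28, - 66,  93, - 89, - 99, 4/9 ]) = [ - 99, - 89,  -  66,-65,  -  53,-47  ,  -  37,  -  27, - 25.01, 4/9, 23/9, 92/15, 26, 28, 52, 84.16,93, 94 ] 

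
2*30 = 60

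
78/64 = 39/32  =  1.22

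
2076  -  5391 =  - 3315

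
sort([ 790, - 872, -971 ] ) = [ - 971, - 872, 790] 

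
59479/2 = 29739+1/2=29739.50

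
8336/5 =8336/5  =  1667.20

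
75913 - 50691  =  25222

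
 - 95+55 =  - 40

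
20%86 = 20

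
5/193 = 5/193 = 0.03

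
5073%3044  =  2029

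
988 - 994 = -6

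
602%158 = 128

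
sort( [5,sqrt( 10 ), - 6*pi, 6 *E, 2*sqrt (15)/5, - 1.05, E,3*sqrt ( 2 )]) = [ - 6*pi, - 1.05, 2*sqrt(15)/5 , E,  sqrt( 10), 3*sqrt( 2 ), 5, 6*E ]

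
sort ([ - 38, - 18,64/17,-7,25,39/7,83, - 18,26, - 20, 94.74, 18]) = [ - 38, - 20, - 18, - 18, - 7,64/17,39/7 , 18,25,  26,83,94.74]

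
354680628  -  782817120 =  -428136492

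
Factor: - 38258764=-2^2*9564691^1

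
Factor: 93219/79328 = 2^( - 5)*3^1*7^1*23^1*37^( - 1)*67^( - 1)*193^1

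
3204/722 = 4 + 158/361 = 4.44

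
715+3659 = 4374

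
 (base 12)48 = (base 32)1o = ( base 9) 62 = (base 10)56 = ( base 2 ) 111000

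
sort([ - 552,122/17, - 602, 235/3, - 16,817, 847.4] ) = [ - 602  , - 552, - 16, 122/17, 235/3 , 817, 847.4 ] 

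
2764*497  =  1373708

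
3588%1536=516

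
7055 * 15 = 105825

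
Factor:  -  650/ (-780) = 2^( - 1) * 3^ (-1)* 5^1 =5/6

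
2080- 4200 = -2120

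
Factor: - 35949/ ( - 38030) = 2^( - 1)*3^1*5^ ( - 1 )*23^1*521^1*3803^( - 1) 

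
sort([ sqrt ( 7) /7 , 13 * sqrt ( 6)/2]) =[ sqrt( 7)/7,13 *sqrt(6 )/2]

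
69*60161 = 4151109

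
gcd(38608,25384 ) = 152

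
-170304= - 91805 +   -  78499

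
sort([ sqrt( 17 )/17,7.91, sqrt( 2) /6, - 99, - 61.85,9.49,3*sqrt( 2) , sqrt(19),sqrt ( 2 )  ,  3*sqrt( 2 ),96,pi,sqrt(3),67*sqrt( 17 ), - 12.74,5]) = [ - 99, - 61.85,-12.74, sqrt (2 ) /6, sqrt (17 )/17,sqrt( 2),sqrt(3),pi,3*sqrt( 2) , 3*sqrt(2 ),sqrt(19),5, 7.91,9.49,96 , 67*sqrt(17 ) ]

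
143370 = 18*7965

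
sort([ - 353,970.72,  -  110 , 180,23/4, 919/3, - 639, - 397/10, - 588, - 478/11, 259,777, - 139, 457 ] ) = [ - 639,  -  588, - 353,  -  139, - 110, - 478/11,  -  397/10,23/4,180,259 , 919/3, 457, 777, 970.72 ]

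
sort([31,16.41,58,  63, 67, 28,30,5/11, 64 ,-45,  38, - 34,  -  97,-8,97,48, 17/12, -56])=[ - 97, - 56, - 45, - 34 , - 8,5/11,17/12,16.41,28,30, 31 , 38,48,58,63 , 64, 67,97] 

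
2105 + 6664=8769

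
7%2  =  1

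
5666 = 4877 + 789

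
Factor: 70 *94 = 2^2  *5^1*7^1*47^1 = 6580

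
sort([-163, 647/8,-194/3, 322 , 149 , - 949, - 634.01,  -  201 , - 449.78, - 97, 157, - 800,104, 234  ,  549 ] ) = [ -949, - 800, -634.01,-449.78,- 201, - 163 , - 97, - 194/3, 647/8,104,149,157, 234,322,549 ]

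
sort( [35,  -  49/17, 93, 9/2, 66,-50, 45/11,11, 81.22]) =[ -50,-49/17 , 45/11, 9/2, 11, 35, 66,81.22, 93 ]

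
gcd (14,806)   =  2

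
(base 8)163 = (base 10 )115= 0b1110011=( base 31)3m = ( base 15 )7A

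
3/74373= 1/24791 = 0.00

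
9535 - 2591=6944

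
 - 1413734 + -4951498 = -6365232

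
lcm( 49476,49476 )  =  49476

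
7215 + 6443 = 13658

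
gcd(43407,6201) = 6201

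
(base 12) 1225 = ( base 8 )3775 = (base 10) 2045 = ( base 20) 525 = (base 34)1Q5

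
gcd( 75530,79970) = 10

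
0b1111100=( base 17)75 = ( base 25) 4o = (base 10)124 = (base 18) 6G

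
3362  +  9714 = 13076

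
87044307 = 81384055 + 5660252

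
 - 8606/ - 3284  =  2 + 1019/1642 =2.62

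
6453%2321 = 1811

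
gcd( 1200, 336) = 48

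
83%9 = 2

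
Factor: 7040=2^7*5^1*11^1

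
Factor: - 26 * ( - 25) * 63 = 40950  =  2^1*3^2 * 5^2*7^1 *13^1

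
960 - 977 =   -  17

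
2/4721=2/4721 = 0.00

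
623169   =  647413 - 24244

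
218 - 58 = 160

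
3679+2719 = 6398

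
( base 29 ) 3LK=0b110001010000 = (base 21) 732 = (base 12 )19a8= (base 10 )3152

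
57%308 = 57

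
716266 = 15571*46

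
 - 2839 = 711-3550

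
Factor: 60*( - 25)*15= - 22500 = -2^2 * 3^2 * 5^4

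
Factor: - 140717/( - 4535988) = 2^ ( - 2 )  *3^( - 1)*140717^1*377999^ ( - 1 ) 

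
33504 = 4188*8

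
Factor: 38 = 2^1*19^1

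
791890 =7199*110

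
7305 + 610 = 7915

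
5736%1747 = 495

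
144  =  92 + 52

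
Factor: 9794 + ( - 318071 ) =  - 3^2*34253^1 = - 308277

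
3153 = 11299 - 8146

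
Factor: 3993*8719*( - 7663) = -266787092121=-3^1*11^3 * 79^1*97^1*8719^1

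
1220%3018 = 1220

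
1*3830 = 3830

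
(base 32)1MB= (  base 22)3D1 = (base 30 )1rt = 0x6cb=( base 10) 1739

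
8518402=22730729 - 14212327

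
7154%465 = 179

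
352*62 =21824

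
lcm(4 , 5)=20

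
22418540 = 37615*596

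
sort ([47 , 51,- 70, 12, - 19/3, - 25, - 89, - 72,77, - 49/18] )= [ - 89,-72, - 70, - 25, - 19/3, - 49/18 , 12,47, 51,77]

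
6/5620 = 3/2810 = 0.00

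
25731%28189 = 25731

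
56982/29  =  56982/29  =  1964.90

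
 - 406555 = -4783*85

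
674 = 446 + 228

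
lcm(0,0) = 0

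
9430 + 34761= 44191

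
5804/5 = 1160  +  4/5 = 1160.80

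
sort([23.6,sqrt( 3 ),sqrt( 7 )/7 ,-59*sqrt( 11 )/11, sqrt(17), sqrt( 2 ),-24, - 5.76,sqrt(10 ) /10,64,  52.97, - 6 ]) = [ - 24,-59 * sqrt (11 )/11,-6, - 5.76,sqrt( 10) /10,sqrt(7) /7,sqrt(2 ), sqrt(3 ) , sqrt( 17 ),23.6, 52.97,64]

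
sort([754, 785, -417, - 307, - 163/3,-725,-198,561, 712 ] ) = [-725, - 417, - 307, - 198, - 163/3, 561,  712 , 754,  785 ]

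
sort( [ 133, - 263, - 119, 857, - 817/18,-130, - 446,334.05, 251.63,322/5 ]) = [-446 ,-263, - 130, - 119, - 817/18, 322/5, 133,251.63,  334.05, 857 ] 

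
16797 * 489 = 8213733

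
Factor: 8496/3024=3^(  -  1)  *7^( - 1) * 59^1 = 59/21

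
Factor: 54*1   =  54=2^1*3^3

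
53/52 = 1 +1/52 = 1.02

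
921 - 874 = 47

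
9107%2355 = 2042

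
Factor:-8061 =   -  3^1*2687^1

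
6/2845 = 6/2845=0.00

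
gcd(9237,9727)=1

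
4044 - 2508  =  1536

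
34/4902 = 17/2451 = 0.01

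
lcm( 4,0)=0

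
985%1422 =985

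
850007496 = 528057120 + 321950376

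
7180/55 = 130  +  6/11 = 130.55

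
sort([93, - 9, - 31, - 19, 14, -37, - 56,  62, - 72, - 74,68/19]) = [ - 74, - 72, - 56, - 37, - 31, - 19,-9, 68/19, 14, 62, 93] 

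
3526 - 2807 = 719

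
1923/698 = 2+527/698 = 2.76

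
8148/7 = 1164 = 1164.00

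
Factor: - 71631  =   - 3^3 * 7^1 * 379^1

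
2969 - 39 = 2930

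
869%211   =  25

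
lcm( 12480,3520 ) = 137280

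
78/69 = 26/23 = 1.13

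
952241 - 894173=58068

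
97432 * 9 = 876888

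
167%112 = 55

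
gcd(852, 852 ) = 852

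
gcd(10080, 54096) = 336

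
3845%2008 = 1837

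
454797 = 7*64971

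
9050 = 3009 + 6041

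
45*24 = 1080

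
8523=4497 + 4026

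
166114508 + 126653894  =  292768402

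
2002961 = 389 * 5149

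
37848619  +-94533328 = -56684709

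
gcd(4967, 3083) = 1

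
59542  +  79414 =138956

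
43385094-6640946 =36744148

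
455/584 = 455/584=0.78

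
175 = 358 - 183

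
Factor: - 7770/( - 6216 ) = 5/4= 2^(-2)*5^1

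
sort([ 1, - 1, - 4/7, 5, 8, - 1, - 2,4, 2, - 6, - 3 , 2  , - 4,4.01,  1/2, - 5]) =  [  -  6, - 5,- 4, - 3 , - 2, - 1, - 1, - 4/7, 1/2, 1, 2, 2, 4, 4.01, 5, 8] 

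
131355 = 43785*3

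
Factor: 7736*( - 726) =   -  5616336 = - 2^4*3^1*11^2*967^1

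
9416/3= 3138 + 2/3 = 3138.67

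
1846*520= 959920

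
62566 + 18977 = 81543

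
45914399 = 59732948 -13818549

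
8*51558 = 412464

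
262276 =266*986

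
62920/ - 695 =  - 12584/139= -90.53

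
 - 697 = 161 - 858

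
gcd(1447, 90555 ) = 1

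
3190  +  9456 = 12646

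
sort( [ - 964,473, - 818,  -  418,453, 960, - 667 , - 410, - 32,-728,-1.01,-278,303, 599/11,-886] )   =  [ - 964,  -  886, - 818, - 728, - 667, - 418, - 410,-278,-32,  -  1.01, 599/11, 303,453, 473 , 960] 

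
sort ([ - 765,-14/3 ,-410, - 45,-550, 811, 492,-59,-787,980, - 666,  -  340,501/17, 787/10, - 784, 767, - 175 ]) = [-787, - 784 , - 765,- 666,-550,-410,-340, - 175,-59,-45,  -  14/3, 501/17,787/10,492, 767, 811, 980] 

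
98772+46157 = 144929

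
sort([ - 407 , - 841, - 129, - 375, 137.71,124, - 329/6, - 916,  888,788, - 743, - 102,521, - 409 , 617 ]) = [  -  916,-841,  -  743 ,-409, - 407, - 375, - 129, - 102, - 329/6,124,137.71,521, 617,  788,888 ]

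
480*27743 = 13316640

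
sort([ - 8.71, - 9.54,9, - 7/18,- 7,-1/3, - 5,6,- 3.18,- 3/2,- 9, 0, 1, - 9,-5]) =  [  -  9.54, - 9, - 9,-8.71,-7,-5,-5, - 3.18 ,  -  3/2, - 7/18,  -  1/3,0 , 1,6,9 ]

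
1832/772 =2+72/193=2.37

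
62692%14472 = 4804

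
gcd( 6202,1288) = 14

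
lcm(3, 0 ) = 0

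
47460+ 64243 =111703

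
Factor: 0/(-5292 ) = 0^1=0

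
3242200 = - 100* ( - 32422 )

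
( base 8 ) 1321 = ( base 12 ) 501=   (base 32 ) MH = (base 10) 721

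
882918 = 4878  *181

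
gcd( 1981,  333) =1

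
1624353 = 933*1741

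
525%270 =255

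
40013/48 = 40013/48 = 833.60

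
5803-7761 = -1958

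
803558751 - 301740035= 501818716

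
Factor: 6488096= 2^5*202753^1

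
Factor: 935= 5^1*11^1*17^1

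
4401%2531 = 1870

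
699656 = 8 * 87457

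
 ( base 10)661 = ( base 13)3BB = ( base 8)1225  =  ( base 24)13d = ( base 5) 10121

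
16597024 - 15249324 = 1347700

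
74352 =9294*8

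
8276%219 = 173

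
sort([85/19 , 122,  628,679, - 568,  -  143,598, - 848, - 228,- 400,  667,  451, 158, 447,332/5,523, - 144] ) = [ - 848,- 568, - 400, - 228,-144,-143 , 85/19,332/5,  122 , 158, 447,  451, 523,598,628,667, 679] 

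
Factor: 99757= 7^1*14251^1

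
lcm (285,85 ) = 4845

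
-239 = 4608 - 4847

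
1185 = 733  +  452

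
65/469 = 65/469 = 0.14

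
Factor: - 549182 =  - 2^1 * 274591^1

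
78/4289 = 78/4289 = 0.02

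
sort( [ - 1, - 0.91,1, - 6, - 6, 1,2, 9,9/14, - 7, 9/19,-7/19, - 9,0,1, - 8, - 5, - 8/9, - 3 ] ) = [-9, - 8 , - 7, -6, - 6, - 5, - 3, - 1, - 0.91, - 8/9, - 7/19,0, 9/19, 9/14, 1,1,1,2, 9 ] 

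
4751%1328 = 767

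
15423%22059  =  15423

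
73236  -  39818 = 33418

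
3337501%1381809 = 573883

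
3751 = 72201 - 68450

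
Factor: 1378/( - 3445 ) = -2^1*5^( - 1) =- 2/5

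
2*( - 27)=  - 54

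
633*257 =162681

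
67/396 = 67/396 = 0.17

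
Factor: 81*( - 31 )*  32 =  - 2^5*3^4*31^1 = - 80352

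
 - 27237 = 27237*(-1 )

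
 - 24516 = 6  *( - 4086)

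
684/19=36 = 36.00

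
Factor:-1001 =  - 7^1*11^1*13^1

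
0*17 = 0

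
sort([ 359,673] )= [ 359,673] 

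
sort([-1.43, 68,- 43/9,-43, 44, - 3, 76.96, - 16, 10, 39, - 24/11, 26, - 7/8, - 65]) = [-65, - 43 , - 16, - 43/9, - 3, - 24/11, -1.43, -7/8,10,26, 39, 44,68 , 76.96 ]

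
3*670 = 2010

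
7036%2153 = 577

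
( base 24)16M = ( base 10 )742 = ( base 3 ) 1000111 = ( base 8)1346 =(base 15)347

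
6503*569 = 3700207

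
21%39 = 21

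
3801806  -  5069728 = - 1267922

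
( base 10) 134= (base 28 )4M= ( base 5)1014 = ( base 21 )68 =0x86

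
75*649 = 48675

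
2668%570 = 388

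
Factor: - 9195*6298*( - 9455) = 2^1 * 3^1 * 5^2*31^1*47^1*61^1*67^1*613^1 = 547540090050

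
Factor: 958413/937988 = 2^(-2 ) * 3^1*167^1*421^(-1 )*557^( - 1 )*1913^1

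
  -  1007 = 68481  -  69488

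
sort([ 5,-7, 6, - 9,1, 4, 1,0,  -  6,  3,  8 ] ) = [- 9, - 7,-6 , 0, 1,1, 3,4,  5,  6,8]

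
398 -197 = 201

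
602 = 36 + 566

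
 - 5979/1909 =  - 4 + 1657/1909 = - 3.13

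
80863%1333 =883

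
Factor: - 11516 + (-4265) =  - 15781 = - 43^1 * 367^1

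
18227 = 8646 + 9581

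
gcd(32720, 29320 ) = 40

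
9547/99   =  9547/99  =  96.43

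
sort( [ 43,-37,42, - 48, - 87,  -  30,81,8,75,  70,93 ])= [-87,-48, - 37, - 30, 8,42,43,70,75, 81, 93]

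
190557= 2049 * 93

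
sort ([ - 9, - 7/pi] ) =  [ - 9, - 7/pi ]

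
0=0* 8644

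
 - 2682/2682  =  - 1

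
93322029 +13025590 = 106347619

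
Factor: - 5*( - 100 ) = 2^2*5^3=500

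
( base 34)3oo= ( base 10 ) 4308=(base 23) 837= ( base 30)4ni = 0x10d4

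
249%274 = 249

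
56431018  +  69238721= 125669739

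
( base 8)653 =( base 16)1AB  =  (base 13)26B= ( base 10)427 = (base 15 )1d7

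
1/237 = 1/237 = 0.00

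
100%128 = 100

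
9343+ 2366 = 11709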